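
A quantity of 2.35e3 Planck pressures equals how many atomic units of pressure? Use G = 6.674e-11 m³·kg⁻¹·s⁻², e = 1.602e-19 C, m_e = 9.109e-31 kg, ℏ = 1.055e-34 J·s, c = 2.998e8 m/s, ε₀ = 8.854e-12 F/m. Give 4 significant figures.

Planck pressure: p_P = c⁷/(ℏG²) = 4.632e113 Pa
atomic unit of pressure: P_au = E_h/a₀³ = m_e⁴e¹⁰/((4πε₀)⁵ℏ⁸) = 2.929e13 Pa
2.35e3 × 4.632e113 / 2.929e13 = 3.716e103

3.716e103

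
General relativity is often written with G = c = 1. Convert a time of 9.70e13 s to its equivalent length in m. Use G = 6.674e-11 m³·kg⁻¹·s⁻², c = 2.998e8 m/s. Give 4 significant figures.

2.908e22 m

Time → length via c.
9.70e13 s × (c) = 2.908e22 m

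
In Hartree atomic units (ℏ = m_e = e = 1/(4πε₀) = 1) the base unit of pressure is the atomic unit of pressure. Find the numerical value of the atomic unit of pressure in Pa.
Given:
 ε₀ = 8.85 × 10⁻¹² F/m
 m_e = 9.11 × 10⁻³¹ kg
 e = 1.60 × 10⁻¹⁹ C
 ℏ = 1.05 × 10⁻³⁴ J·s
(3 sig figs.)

3.01 × 10¹³ Pa

P_au = E_h/a₀³ = m_e⁴e¹⁰/((4πε₀)⁵ℏ⁸)
E_h = 4.38 × 10⁻¹⁸ J
a₀ = 5.26 × 10⁻¹¹ m
E_h/a₀³ = 3.01 × 10¹³ Pa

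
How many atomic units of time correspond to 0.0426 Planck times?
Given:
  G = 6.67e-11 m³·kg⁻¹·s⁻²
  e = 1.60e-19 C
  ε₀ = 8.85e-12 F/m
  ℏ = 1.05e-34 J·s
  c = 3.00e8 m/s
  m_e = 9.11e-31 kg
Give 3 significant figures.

9.54e-29

Planck time: t_P = √(ℏG/c⁵) = 5.37e-44 s
atomic unit of time: τ_au = (4πε₀)²ℏ³/(m_e e⁴) = 2.40e-17 s
0.0426 × 5.37e-44 / 2.40e-17 = 9.54e-29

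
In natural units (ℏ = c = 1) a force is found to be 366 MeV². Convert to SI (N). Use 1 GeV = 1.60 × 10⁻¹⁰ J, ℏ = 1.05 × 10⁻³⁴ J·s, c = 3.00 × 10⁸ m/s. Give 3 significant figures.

297 N

Force is [E]/[L] = [E]²/(ℏc); restore (ℏc)⁻¹.
1 GeV² → 1/(ℏc) × (1 GeV in J)² = 8.13 × 10⁵ N.
Convert the energy scale: 366 MeV² = 3.66 × 10⁻⁴ GeV².
Result: 3.66 × 10⁻⁴ × 8.13 × 10⁵ = 297 N.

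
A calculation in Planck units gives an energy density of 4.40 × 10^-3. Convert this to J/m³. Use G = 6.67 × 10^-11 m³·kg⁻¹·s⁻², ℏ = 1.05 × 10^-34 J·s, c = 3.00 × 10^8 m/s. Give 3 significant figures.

One Planck energy density: u_P = c⁷/(ℏG²) = 4.68 × 10^113 J/m³.
4.40 × 10^-3 × 4.68 × 10^113 J/m³ = 2.06 × 10^111 J/m³

2.06 × 10^111 J/m³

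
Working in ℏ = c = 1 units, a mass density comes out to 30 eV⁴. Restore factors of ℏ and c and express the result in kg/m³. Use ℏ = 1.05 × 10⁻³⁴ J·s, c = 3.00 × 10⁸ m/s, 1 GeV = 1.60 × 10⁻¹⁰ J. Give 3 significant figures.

6.99 × 10⁻¹⁵ kg/m³

Mass density is [E]/(c²[L]³) = [E]⁴/(ℏ³c⁵).
1 GeV⁴ → 1/(ℏ³c⁵) × (1 GeV in J)⁴ = 2.33 × 10²⁰ kg/m³.
Convert the energy scale: 30 eV⁴ = 3.00 × 10⁻³⁵ GeV⁴.
Result: 3.00 × 10⁻³⁵ × 2.33 × 10²⁰ = 6.99 × 10⁻¹⁵ kg/m³.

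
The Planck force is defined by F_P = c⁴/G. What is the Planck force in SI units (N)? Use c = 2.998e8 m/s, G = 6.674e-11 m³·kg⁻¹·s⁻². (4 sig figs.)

1.210e44 N

F_P = c⁴/G
  = 8.078e33 / 6.674e-11
  = 1.210e44 N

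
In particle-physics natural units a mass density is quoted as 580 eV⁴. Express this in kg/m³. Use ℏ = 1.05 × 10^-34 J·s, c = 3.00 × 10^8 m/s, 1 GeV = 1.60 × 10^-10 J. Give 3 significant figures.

1.35 × 10^-13 kg/m³

Mass density is [E]/(c²[L]³) = [E]⁴/(ℏ³c⁵).
1 GeV⁴ → 1/(ℏ³c⁵) × (1 GeV in J)⁴ = 2.33 × 10^20 kg/m³.
Convert the energy scale: 580 eV⁴ = 5.80 × 10^-34 GeV⁴.
Result: 5.80 × 10^-34 × 2.33 × 10^20 = 1.35 × 10^-13 kg/m³.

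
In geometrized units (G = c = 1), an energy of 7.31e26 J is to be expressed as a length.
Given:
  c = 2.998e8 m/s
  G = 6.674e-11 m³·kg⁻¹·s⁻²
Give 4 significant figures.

Energy → length via G/c⁴.
7.31e26 J × (G/c⁴) = 6.039e-18 m

6.039e-18 m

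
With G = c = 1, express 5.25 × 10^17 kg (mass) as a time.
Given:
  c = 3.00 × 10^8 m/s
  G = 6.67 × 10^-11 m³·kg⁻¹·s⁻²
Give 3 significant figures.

Mass → time via G/c³.
5.25 × 10^17 kg × (G/c³) = 1.30 × 10^-18 s

1.30 × 10^-18 s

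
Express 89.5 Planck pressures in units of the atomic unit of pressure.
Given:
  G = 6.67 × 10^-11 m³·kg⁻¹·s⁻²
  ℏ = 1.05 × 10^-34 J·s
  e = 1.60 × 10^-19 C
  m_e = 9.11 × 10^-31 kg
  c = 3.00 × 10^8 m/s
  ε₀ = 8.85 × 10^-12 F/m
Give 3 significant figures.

Planck pressure: p_P = c⁷/(ℏG²) = 4.68 × 10^113 Pa
atomic unit of pressure: P_au = E_h/a₀³ = m_e⁴e¹⁰/((4πε₀)⁵ℏ⁸) = 3.01 × 10^13 Pa
89.5 × 4.68 × 10^113 / 3.01 × 10^13 = 1.39 × 10^102

1.39 × 10^102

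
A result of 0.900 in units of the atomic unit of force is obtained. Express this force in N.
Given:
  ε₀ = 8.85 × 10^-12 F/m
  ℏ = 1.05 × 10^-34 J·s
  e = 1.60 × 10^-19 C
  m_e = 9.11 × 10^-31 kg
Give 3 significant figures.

7.50 × 10^-8 N

One atomic unit of force: F_au = E_h/a₀ = m_e²e⁶/((4πε₀)³ℏ⁴) = 8.33 × 10^-8 N.
0.900 × 8.33 × 10^-8 N = 7.50 × 10^-8 N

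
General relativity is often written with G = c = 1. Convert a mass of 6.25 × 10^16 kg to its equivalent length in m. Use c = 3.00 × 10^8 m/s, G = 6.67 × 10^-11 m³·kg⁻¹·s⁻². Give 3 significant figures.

In G = c = 1 units mass has dimensions of length; the conversion factor is G/c².
6.25 × 10^16 kg × (G/c²) = 4.63 × 10^-11 m

4.63 × 10^-11 m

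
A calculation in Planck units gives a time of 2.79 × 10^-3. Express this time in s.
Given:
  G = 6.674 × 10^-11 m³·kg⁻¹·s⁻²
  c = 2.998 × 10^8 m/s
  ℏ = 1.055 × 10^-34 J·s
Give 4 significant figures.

1.504 × 10^-46 s

One Planck time: t_P = √(ℏG/c⁵) = 5.392 × 10^-44 s.
2.79 × 10^-3 × 5.392 × 10^-44 s = 1.504 × 10^-46 s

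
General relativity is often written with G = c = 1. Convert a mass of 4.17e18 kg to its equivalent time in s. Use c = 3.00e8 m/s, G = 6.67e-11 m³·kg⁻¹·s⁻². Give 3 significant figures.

Mass → time via G/c³.
4.17e18 kg × (G/c³) = 1.03e-17 s

1.03e-17 s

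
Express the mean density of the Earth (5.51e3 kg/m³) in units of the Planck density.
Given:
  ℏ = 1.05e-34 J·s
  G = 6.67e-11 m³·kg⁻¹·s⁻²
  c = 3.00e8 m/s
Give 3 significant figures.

1.06e-93

Planck density: ρ_P = c⁵/(ℏG²) = 5.20e96 kg/m³.
5.51e3 / 5.20e96 = 1.06e-93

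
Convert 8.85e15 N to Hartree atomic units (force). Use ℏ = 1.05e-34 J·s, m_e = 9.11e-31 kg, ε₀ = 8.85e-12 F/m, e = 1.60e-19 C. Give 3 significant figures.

atomic unit of force: F_au = E_h/a₀ = m_e²e⁶/((4πε₀)³ℏ⁴) = 8.33e-8 N.
8.85e15 / 8.33e-8 = 1.06e23

1.06e23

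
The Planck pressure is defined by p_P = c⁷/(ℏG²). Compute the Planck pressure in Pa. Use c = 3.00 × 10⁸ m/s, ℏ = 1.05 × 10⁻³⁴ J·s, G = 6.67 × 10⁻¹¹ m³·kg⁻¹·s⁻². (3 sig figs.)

p_P = c⁷/(ℏG²)
  = 2.19 × 10⁵⁹ / 4.67 × 10⁻⁵⁵
  = 4.68 × 10¹¹³ Pa

4.68 × 10¹¹³ Pa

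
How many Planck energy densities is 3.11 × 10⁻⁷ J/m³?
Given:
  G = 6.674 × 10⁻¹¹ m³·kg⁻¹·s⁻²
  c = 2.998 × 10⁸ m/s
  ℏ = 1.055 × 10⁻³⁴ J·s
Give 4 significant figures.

6.714 × 10⁻¹²¹

Planck energy density: u_P = c⁷/(ℏG²) = 4.632 × 10¹¹³ J/m³.
3.11 × 10⁻⁷ / 4.632 × 10¹¹³ = 6.714 × 10⁻¹²¹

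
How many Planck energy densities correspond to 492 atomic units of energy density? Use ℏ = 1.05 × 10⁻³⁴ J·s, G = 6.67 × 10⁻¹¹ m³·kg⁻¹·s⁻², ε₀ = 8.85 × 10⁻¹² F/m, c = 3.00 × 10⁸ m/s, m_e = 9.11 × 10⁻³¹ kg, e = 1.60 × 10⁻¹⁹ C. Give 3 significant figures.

3.17 × 10⁻⁹⁸

atomic unit of energy density: u_au = E_h/a₀³ = m_e⁴e¹⁰/((4πε₀)⁵ℏ⁸) = 3.01 × 10¹³ J/m³
Planck energy density: u_P = c⁷/(ℏG²) = 4.68 × 10¹¹³ J/m³
492 × 3.01 × 10¹³ / 4.68 × 10¹¹³ = 3.17 × 10⁻⁹⁸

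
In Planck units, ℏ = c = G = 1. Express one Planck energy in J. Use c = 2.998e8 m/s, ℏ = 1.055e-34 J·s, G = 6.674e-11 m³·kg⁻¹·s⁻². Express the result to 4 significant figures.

1.957e9 J

From ℏ = c = G = 1 the energy scale is E_P = √(ℏc⁵/G).
  = √(3.828e18)
  = 1.957e9 J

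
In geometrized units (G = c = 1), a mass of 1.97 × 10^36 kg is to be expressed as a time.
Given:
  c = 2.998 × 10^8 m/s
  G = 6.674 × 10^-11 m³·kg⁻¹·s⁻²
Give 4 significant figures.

Mass → time via G/c³.
1.97 × 10^36 kg × (G/c³) = 4.879 s

4.879 s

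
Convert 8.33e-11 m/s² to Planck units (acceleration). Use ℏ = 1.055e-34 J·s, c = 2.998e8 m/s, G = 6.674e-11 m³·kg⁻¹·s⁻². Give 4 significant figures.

Planck acceleration: a_P = √(c⁷/(ℏG)) = 5.560e51 m/s².
8.33e-11 / 5.560e51 = 1.498e-62

1.498e-62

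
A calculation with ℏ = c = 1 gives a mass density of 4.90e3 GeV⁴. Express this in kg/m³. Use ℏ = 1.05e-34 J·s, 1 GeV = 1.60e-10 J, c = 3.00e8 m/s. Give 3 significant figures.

1.14e24 kg/m³

Mass density is [E]/(c²[L]³) = [E]⁴/(ℏ³c⁵).
1 GeV⁴ → 1/(ℏ³c⁵) × (1 GeV in J)⁴ = 2.33e20 kg/m³.
Result: 4.90e3 × 2.33e20 = 1.14e24 kg/m³.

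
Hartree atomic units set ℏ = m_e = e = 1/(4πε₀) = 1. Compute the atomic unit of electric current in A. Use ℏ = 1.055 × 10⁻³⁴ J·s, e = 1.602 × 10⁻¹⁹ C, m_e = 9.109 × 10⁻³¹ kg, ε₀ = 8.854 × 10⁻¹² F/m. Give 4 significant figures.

From ℏ = m_e = e = 1/(4πε₀) = 1 the current scale is I_au = e E_h/ℏ = m_e e⁵/((4πε₀)²ℏ³).
E_h = 4.354 × 10⁻¹⁸ J
e·E_h/ℏ = 6.612 × 10⁻³ A

6.612 × 10⁻³ A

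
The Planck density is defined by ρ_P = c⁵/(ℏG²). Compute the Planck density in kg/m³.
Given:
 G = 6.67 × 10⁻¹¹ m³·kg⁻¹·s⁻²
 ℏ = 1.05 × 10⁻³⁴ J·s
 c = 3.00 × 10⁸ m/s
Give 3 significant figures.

ρ_P = c⁵/(ℏG²)
  = 2.43 × 10⁴² / 4.67 × 10⁻⁵⁵
  = 5.20 × 10⁹⁶ kg/m³

5.20 × 10⁹⁶ kg/m³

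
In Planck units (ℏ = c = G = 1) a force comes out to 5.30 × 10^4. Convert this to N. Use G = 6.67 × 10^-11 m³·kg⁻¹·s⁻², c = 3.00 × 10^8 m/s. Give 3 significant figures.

6.44 × 10^48 N

One Planck force: F_P = c⁴/G = 1.21 × 10^44 N.
5.30 × 10^4 × 1.21 × 10^44 N = 6.44 × 10^48 N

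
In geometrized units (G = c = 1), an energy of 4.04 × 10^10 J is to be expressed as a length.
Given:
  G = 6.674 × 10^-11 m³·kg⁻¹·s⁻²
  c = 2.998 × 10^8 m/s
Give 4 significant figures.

Energy → length via G/c⁴.
4.04 × 10^10 J × (G/c⁴) = 3.338 × 10^-34 m

3.338 × 10^-34 m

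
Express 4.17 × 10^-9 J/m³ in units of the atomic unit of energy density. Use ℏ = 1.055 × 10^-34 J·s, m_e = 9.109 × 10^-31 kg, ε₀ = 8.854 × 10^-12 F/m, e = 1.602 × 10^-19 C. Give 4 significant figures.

atomic unit of energy density: u_au = E_h/a₀³ = m_e⁴e¹⁰/((4πε₀)⁵ℏ⁸) = 2.929 × 10^13 J/m³.
4.17 × 10^-9 / 2.929 × 10^13 = 1.424 × 10^-22

1.424 × 10^-22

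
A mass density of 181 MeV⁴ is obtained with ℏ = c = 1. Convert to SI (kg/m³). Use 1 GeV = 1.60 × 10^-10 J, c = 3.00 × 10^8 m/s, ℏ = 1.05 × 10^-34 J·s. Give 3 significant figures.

4.22 × 10^10 kg/m³

Mass density is [E]/(c²[L]³) = [E]⁴/(ℏ³c⁵).
1 GeV⁴ → 1/(ℏ³c⁵) × (1 GeV in J)⁴ = 2.33 × 10^20 kg/m³.
Convert the energy scale: 181 MeV⁴ = 1.81 × 10^-10 GeV⁴.
Result: 1.81 × 10^-10 × 2.33 × 10^20 = 4.22 × 10^10 kg/m³.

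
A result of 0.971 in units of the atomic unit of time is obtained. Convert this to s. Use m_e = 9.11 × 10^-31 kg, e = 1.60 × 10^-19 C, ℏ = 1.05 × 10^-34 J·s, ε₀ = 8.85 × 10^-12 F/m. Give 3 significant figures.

2.33 × 10^-17 s

One atomic unit of time: τ_au = (4πε₀)²ℏ³/(m_e e⁴) = 2.40 × 10^-17 s.
0.971 × 2.40 × 10^-17 s = 2.33 × 10^-17 s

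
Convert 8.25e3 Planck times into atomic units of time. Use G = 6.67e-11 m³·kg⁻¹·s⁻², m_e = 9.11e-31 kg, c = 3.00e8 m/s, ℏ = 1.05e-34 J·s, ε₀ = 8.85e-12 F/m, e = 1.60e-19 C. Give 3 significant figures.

1.85e-23

Planck time: t_P = √(ℏG/c⁵) = 5.37e-44 s
atomic unit of time: τ_au = (4πε₀)²ℏ³/(m_e e⁴) = 2.40e-17 s
8.25e3 × 5.37e-44 / 2.40e-17 = 1.85e-23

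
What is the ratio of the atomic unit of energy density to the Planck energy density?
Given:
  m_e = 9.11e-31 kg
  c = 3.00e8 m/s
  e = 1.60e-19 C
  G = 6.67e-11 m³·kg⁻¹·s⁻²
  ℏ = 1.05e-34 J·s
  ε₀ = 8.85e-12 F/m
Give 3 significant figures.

atomic unit of energy density: u_au = E_h/a₀³ = m_e⁴e¹⁰/((4πε₀)⁵ℏ⁸) = 3.01e13 J/m³
Planck energy density: u_P = c⁷/(ℏG²) = 4.68e113 J/m³
ratio = 3.01e13 / 4.68e113 = 6.44e-101

6.44e-101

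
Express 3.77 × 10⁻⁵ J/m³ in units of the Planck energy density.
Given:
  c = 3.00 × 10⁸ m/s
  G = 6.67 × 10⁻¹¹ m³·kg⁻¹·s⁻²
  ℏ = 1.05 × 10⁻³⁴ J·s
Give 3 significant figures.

Planck energy density: u_P = c⁷/(ℏG²) = 4.68 × 10¹¹³ J/m³.
3.77 × 10⁻⁵ / 4.68 × 10¹¹³ = 8.05 × 10⁻¹¹⁹

8.05 × 10⁻¹¹⁹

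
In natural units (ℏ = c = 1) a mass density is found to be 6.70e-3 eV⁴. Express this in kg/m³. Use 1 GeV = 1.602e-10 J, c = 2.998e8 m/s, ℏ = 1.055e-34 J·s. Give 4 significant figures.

Mass density is [E]/(c²[L]³) = [E]⁴/(ℏ³c⁵).
1 GeV⁴ → 1/(ℏ³c⁵) × (1 GeV in J)⁴ = 2.316e20 kg/m³.
Convert the energy scale: 6.70e-3 eV⁴ = 6.70e-39 GeV⁴.
Result: 6.70e-39 × 2.316e20 = 1.552e-18 kg/m³.

1.552e-18 kg/m³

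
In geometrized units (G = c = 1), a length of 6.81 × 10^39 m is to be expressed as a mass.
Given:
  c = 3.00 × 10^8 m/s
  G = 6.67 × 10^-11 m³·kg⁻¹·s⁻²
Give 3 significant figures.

Length → mass via c²/G.
6.81 × 10^39 m × (c²/G) = 9.19 × 10^66 kg

9.19 × 10^66 kg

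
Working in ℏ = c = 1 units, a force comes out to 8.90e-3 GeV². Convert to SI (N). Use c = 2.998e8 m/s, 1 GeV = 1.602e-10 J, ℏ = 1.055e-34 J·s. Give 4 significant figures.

7.222e3 N

Force is [E]/[L] = [E]²/(ℏc); restore (ℏc)⁻¹.
1 GeV² → 1/(ℏc) × (1 GeV in J)² = 8.114e5 N.
Result: 8.90e-3 × 8.114e5 = 7.222e3 N.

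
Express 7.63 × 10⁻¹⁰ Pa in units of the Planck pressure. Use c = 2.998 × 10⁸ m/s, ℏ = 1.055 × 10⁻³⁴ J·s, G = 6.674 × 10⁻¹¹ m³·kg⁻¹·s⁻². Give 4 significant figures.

1.647 × 10⁻¹²³

Planck pressure: p_P = c⁷/(ℏG²) = 4.632 × 10¹¹³ Pa.
7.63 × 10⁻¹⁰ / 4.632 × 10¹¹³ = 1.647 × 10⁻¹²³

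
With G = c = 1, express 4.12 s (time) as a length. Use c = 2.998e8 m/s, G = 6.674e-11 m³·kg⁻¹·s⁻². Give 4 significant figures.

Time → length via c.
4.12 s × (c) = 1.235e9 m

1.235e9 m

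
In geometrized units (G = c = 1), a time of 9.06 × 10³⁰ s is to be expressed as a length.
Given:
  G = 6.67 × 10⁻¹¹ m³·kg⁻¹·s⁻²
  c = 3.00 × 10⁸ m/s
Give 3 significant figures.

2.72 × 10³⁹ m

Time → length via c.
9.06 × 10³⁰ s × (c) = 2.72 × 10³⁹ m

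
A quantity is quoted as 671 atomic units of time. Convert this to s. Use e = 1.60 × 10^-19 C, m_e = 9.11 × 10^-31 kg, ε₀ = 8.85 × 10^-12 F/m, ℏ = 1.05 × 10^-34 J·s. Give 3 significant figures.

One atomic unit of time: τ_au = (4πε₀)²ℏ³/(m_e e⁴) = 2.40 × 10^-17 s.
671 × 2.40 × 10^-17 s = 1.61 × 10^-14 s

1.61 × 10^-14 s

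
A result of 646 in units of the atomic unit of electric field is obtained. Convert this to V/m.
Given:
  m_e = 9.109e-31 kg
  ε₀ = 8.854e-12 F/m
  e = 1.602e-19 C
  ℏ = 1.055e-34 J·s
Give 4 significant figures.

One atomic unit of electric field: E_au = E_h/(e a₀) = m_e²e⁵/((4πε₀)³ℏ⁴) = 5.131e11 V/m.
646 × 5.131e11 V/m = 3.315e14 V/m

3.315e14 V/m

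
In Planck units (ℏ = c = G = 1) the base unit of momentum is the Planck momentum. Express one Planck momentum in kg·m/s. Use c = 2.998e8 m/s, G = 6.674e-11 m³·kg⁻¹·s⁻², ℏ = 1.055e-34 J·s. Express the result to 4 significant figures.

p_P = √(ℏc³/G)
  = √(42.60)
  = 6.527 kg·m/s

6.527 kg·m/s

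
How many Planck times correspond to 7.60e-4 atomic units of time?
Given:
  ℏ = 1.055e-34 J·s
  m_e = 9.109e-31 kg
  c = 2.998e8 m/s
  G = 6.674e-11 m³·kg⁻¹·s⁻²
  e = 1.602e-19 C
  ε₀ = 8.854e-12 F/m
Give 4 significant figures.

3.415e23

atomic unit of time: τ_au = (4πε₀)²ℏ³/(m_e e⁴) = 2.423e-17 s
Planck time: t_P = √(ℏG/c⁵) = 5.392e-44 s
7.60e-4 × 2.423e-17 / 5.392e-44 = 3.415e23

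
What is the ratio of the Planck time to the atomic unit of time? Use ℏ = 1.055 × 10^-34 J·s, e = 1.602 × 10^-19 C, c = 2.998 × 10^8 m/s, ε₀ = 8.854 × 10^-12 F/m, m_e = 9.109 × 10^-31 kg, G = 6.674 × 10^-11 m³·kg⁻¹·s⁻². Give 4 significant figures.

Planck time: t_P = √(ℏG/c⁵) = 5.392 × 10^-44 s
atomic unit of time: τ_au = (4πε₀)²ℏ³/(m_e e⁴) = 2.423 × 10^-17 s
ratio = 5.392 × 10^-44 / 2.423 × 10^-17 = 2.225 × 10^-27

2.225 × 10^-27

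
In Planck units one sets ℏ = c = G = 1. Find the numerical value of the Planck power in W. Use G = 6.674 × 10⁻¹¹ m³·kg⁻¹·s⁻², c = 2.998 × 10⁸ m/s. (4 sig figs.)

3.629 × 10⁵² W

P_P = c⁵/G
  = 2.422 × 10⁴² / 6.674 × 10⁻¹¹
  = 3.629 × 10⁵² W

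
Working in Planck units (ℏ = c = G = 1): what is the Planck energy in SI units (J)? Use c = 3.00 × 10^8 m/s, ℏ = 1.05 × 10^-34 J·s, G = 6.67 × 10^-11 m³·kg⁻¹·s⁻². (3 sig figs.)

1.96 × 10^9 J

The unique combination of the constants set to 1 with dimensions of energy is E_P = √(ℏc⁵/G).
  = √(3.83 × 10^18)
  = 1.96 × 10^9 J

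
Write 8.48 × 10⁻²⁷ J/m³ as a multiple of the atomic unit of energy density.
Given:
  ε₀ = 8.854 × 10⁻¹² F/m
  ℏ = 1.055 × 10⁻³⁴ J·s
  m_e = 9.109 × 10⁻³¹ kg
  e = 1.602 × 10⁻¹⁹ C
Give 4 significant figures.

atomic unit of energy density: u_au = E_h/a₀³ = m_e⁴e¹⁰/((4πε₀)⁵ℏ⁸) = 2.929 × 10¹³ J/m³.
8.48 × 10⁻²⁷ / 2.929 × 10¹³ = 2.895 × 10⁻⁴⁰

2.895 × 10⁻⁴⁰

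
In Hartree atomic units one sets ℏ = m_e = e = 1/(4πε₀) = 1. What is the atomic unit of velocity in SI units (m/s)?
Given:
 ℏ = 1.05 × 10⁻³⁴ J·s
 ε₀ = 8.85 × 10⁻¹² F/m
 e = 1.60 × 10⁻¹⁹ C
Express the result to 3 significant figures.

2.19 × 10⁶ m/s

v_au = e²/(4πε₀ℏ)
  = 2.56 × 10⁻³⁸ / 1.17 × 10⁻⁴⁴
  = 2.19 × 10⁶ m/s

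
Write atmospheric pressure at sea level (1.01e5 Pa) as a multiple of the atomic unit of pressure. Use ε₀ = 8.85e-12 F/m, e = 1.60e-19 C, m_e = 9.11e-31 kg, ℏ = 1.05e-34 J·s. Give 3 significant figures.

atomic unit of pressure: P_au = E_h/a₀³ = m_e⁴e¹⁰/((4πε₀)⁵ℏ⁸) = 3.01e13 Pa.
1.01e5 / 3.01e13 = 3.35e-9

3.35e-9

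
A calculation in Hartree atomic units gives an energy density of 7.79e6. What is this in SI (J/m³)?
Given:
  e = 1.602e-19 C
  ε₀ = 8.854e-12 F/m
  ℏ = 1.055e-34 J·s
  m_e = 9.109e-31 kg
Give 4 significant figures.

One atomic unit of energy density: u_au = E_h/a₀³ = m_e⁴e¹⁰/((4πε₀)⁵ℏ⁸) = 2.929e13 J/m³.
7.79e6 × 2.929e13 J/m³ = 2.282e20 J/m³

2.282e20 J/m³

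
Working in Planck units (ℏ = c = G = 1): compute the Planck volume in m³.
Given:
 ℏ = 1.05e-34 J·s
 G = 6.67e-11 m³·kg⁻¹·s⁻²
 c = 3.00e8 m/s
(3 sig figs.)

The unique combination of the constants set to 1 with dimensions of volume is V_P = (ℏG/c³)^(3/2).
  = √(1.75e-209)
  = 4.18e-105 m³

4.18e-105 m³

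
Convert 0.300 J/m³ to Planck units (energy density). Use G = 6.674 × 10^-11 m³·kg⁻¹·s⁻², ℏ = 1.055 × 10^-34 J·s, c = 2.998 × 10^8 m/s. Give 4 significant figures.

Planck energy density: u_P = c⁷/(ℏG²) = 4.632 × 10^113 J/m³.
0.300 / 4.632 × 10^113 = 6.476 × 10^-115

6.476 × 10^-115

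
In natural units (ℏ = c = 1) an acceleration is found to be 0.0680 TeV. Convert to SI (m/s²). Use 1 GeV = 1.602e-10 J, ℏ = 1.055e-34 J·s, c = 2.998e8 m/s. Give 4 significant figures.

Acceleration is [L]/[T]² = c·[E]/ℏ.
1 GeV → c/ℏ × (1 GeV in J) = 4.552e32 m/s².
Convert the energy scale: 0.0680 TeV = 68 GeV.
Result: 68 × 4.552e32 = 3.096e34 m/s².

3.096e34 m/s²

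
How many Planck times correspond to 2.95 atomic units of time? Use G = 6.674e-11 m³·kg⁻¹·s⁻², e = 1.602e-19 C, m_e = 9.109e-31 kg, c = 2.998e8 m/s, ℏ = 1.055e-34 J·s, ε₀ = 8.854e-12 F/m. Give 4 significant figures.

atomic unit of time: τ_au = (4πε₀)²ℏ³/(m_e e⁴) = 2.423e-17 s
Planck time: t_P = √(ℏG/c⁵) = 5.392e-44 s
2.95 × 2.423e-17 / 5.392e-44 = 1.326e27

1.326e27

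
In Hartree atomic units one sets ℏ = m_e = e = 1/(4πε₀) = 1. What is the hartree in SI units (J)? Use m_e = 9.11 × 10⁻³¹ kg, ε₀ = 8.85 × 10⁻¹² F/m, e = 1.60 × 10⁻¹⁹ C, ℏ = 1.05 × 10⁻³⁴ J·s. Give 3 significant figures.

4.38 × 10⁻¹⁸ J

E_h = m_e e⁴/(4πε₀ℏ)²
  = 5.97 × 10⁻¹⁰⁶ / 1.36 × 10⁻⁸⁸
  = 4.38 × 10⁻¹⁸ J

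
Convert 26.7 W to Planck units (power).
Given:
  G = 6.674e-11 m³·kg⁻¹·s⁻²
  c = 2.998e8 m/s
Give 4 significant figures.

Planck power: P_P = c⁵/G = 3.629e52 W.
26.7 / 3.629e52 = 7.358e-52

7.358e-52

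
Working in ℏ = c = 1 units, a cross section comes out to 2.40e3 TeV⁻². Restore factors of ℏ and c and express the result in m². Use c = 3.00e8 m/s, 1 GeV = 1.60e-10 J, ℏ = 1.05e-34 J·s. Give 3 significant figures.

Area is [L]² = [E]⁻²·(ℏc)²; restore (ℏc)².
1 GeV⁻² → (ℏc)² × (1 GeV in J)⁻² = 3.88e-32 m².
Convert the energy scale: 2.40e3 TeV⁻² = 2.40e-3 GeV⁻².
Result: 2.40e-3 × 3.88e-32 = 9.30e-35 m².

9.30e-35 m²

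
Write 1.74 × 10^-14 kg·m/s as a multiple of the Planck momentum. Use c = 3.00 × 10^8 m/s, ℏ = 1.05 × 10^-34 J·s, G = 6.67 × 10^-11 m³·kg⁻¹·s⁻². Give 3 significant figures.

2.67 × 10^-15

Planck momentum: p_P = √(ℏc³/G) = 6.52 kg·m/s.
1.74 × 10^-14 / 6.52 = 2.67 × 10^-15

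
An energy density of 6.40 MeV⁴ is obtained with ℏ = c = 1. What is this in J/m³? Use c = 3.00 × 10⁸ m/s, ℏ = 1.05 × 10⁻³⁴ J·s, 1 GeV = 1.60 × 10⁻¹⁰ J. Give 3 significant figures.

1.34 × 10²⁶ J/m³

[E]/[L]³ = [E]⁴/(ℏc)³; restore (ℏc)⁻³.
1 GeV⁴ → 1/(ℏc)³ × (1 GeV in J)⁴ = 2.10 × 10³⁷ J/m³.
Convert the energy scale: 6.40 MeV⁴ = 6.40 × 10⁻¹² GeV⁴.
Result: 6.40 × 10⁻¹² × 2.10 × 10³⁷ = 1.34 × 10²⁶ J/m³.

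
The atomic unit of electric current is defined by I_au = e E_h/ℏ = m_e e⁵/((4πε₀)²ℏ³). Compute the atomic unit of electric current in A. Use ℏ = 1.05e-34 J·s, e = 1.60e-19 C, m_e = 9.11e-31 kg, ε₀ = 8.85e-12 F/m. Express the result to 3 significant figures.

6.67e-3 A

I_au = e E_h/ℏ = m_e e⁵/((4πε₀)²ℏ³)
E_h = 4.38e-18 J
e·E_h/ℏ = 6.67e-3 A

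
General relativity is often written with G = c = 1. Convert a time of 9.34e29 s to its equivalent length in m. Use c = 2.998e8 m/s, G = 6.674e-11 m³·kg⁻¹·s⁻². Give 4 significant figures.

2.800e38 m

Time → length via c.
9.34e29 s × (c) = 2.800e38 m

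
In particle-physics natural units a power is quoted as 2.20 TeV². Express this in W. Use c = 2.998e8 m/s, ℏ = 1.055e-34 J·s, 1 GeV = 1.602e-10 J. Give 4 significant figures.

5.352e20 W

Power is [E]/[T] = [E]²/ℏ.
1 GeV² → 1/ℏ × (1 GeV in J)² = 2.433e14 W.
Convert the energy scale: 2.20 TeV² = 2.20e6 GeV².
Result: 2.20e6 × 2.433e14 = 5.352e20 W.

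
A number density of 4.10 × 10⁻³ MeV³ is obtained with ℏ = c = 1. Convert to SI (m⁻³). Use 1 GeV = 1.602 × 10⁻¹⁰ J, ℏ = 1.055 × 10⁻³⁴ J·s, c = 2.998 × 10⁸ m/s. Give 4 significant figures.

Number density is [L]⁻³ = [E]³/(ℏc)³.
1 GeV³ → 1/(ℏc)³ × (1 GeV in J)³ = 1.299 × 10⁴⁷ m⁻³.
Convert the energy scale: 4.10 × 10⁻³ MeV³ = 4.10 × 10⁻¹² GeV³.
Result: 4.10 × 10⁻¹² × 1.299 × 10⁴⁷ = 5.327 × 10³⁵ m⁻³.

5.327 × 10³⁵ m⁻³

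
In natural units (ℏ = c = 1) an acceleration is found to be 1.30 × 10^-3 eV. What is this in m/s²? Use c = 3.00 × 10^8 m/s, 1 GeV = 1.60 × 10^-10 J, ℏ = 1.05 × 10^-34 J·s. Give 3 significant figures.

Acceleration is [L]/[T]² = c·[E]/ℏ.
1 GeV → c/ℏ × (1 GeV in J) = 4.57 × 10^32 m/s².
Convert the energy scale: 1.30 × 10^-3 eV = 1.30 × 10^-12 GeV.
Result: 1.30 × 10^-12 × 4.57 × 10^32 = 5.94 × 10^20 m/s².

5.94 × 10^20 m/s²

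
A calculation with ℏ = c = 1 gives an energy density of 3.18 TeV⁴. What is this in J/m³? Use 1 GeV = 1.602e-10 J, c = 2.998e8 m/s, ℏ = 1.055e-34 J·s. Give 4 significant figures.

[E]/[L]³ = [E]⁴/(ℏc)³; restore (ℏc)⁻³.
1 GeV⁴ → 1/(ℏc)³ × (1 GeV in J)⁴ = 2.082e37 J/m³.
Convert the energy scale: 3.18 TeV⁴ = 3.18e12 GeV⁴.
Result: 3.18e12 × 2.082e37 = 6.619e49 J/m³.

6.619e49 J/m³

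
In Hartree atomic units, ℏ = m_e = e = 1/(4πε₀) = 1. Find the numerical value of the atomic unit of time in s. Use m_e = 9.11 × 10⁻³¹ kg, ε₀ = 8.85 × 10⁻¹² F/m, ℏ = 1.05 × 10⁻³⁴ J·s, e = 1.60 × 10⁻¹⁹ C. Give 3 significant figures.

From ℏ = m_e = e = 1/(4πε₀) = 1 the time scale is τ_au = (4πε₀)²ℏ³/(m_e e⁴).
E_h = 4.38 × 10⁻¹⁸ J
ℏ/E_h = 2.40 × 10⁻¹⁷ s

2.40 × 10⁻¹⁷ s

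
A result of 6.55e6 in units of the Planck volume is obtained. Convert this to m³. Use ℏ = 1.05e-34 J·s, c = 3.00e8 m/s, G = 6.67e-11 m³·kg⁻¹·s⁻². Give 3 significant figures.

2.74e-98 m³

One Planck volume: V_P = (ℏG/c³)^(3/2) = 4.18e-105 m³.
6.55e6 × 4.18e-105 m³ = 2.74e-98 m³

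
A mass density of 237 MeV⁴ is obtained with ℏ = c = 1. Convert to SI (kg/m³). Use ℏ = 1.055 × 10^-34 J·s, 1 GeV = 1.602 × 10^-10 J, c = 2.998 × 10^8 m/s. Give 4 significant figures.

Mass density is [E]/(c²[L]³) = [E]⁴/(ℏ³c⁵).
1 GeV⁴ → 1/(ℏ³c⁵) × (1 GeV in J)⁴ = 2.316 × 10^20 kg/m³.
Convert the energy scale: 237 MeV⁴ = 2.37 × 10^-10 GeV⁴.
Result: 2.37 × 10^-10 × 2.316 × 10^20 = 5.489 × 10^10 kg/m³.

5.489 × 10^10 kg/m³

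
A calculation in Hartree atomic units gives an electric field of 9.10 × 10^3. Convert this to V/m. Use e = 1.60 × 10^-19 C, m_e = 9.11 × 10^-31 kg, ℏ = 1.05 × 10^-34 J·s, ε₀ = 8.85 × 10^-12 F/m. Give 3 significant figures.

4.74 × 10^15 V/m

One atomic unit of electric field: E_au = E_h/(e a₀) = m_e²e⁵/((4πε₀)³ℏ⁴) = 5.20 × 10^11 V/m.
9.10 × 10^3 × 5.20 × 10^11 V/m = 4.74 × 10^15 V/m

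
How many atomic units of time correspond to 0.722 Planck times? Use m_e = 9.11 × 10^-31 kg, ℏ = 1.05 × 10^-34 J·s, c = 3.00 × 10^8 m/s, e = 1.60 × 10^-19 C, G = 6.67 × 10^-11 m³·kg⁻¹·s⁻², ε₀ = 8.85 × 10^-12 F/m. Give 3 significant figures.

1.62 × 10^-27

Planck time: t_P = √(ℏG/c⁵) = 5.37 × 10^-44 s
atomic unit of time: τ_au = (4πε₀)²ℏ³/(m_e e⁴) = 2.40 × 10^-17 s
0.722 × 5.37 × 10^-44 / 2.40 × 10^-17 = 1.62 × 10^-27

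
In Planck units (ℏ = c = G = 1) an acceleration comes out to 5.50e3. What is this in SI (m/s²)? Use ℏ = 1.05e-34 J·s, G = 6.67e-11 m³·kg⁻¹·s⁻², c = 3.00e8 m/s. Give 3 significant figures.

3.07e55 m/s²

One Planck acceleration: a_P = √(c⁷/(ℏG)) = 5.59e51 m/s².
5.50e3 × 5.59e51 m/s² = 3.07e55 m/s²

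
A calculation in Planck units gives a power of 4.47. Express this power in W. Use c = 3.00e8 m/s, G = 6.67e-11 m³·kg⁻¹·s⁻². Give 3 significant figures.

1.63e53 W

One Planck power: P_P = c⁵/G = 3.64e52 W.
4.47 × 3.64e52 W = 1.63e53 W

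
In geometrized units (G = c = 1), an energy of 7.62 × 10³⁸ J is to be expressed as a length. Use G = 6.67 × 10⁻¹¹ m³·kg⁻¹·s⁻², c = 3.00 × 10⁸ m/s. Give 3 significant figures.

Energy → length via G/c⁴.
7.62 × 10³⁸ J × (G/c⁴) = 6.27 × 10⁻⁶ m

6.27 × 10⁻⁶ m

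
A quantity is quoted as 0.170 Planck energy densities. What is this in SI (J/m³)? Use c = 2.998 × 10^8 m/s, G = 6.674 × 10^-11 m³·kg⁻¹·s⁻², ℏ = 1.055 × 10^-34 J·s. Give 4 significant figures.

7.875 × 10^112 J/m³

One Planck energy density: u_P = c⁷/(ℏG²) = 4.632 × 10^113 J/m³.
0.170 × 4.632 × 10^113 J/m³ = 7.875 × 10^112 J/m³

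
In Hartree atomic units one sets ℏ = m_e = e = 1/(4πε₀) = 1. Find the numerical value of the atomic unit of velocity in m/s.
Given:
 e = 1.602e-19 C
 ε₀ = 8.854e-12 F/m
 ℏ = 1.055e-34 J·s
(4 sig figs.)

2.186e6 m/s

v_au = e²/(4πε₀ℏ)
  = 2.566e-38 / 1.174e-44
  = 2.186e6 m/s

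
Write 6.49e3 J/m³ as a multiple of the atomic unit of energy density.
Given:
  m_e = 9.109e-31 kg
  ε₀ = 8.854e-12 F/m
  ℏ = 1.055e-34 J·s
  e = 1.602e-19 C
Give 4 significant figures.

atomic unit of energy density: u_au = E_h/a₀³ = m_e⁴e¹⁰/((4πε₀)⁵ℏ⁸) = 2.929e13 J/m³.
6.49e3 / 2.929e13 = 2.216e-10

2.216e-10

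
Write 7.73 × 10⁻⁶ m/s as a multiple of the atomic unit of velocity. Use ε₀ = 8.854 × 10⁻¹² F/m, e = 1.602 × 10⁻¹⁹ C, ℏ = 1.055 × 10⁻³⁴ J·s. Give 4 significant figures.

atomic unit of velocity: v_au = e²/(4πε₀ℏ) = 2.186 × 10⁶ m/s.
7.73 × 10⁻⁶ / 2.186 × 10⁶ = 3.536 × 10⁻¹²

3.536 × 10⁻¹²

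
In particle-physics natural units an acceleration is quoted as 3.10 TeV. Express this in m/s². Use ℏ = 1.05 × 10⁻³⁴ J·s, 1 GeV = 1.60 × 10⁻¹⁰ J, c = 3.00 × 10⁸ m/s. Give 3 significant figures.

Acceleration is [L]/[T]² = c·[E]/ℏ.
1 GeV → c/ℏ × (1 GeV in J) = 4.57 × 10³² m/s².
Convert the energy scale: 3.10 TeV = 3.10 × 10³ GeV.
Result: 3.10 × 10³ × 4.57 × 10³² = 1.42 × 10³⁶ m/s².

1.42 × 10³⁶ m/s²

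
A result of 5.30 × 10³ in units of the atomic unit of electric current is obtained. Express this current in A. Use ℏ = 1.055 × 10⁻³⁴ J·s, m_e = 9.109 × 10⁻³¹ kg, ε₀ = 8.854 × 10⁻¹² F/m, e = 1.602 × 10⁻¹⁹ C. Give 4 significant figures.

One atomic unit of electric current: I_au = e E_h/ℏ = m_e e⁵/((4πε₀)²ℏ³) = 6.612 × 10⁻³ A.
5.30 × 10³ × 6.612 × 10⁻³ A = 35.04 A

35.04 A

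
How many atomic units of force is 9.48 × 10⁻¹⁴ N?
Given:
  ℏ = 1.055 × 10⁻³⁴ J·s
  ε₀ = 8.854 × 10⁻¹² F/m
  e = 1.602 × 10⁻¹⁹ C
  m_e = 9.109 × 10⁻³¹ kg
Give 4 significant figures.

atomic unit of force: F_au = E_h/a₀ = m_e²e⁶/((4πε₀)³ℏ⁴) = 8.220 × 10⁻⁸ N.
9.48 × 10⁻¹⁴ / 8.220 × 10⁻⁸ = 1.153 × 10⁻⁶

1.153 × 10⁻⁶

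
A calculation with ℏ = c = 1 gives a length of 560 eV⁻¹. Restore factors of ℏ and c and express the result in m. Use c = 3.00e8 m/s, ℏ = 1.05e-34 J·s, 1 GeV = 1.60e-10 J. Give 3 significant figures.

1.10e-4 m

A length is [E]⁻¹ in ℏ=c=1; restore one factor of ℏc.
1 GeV⁻¹ → ℏc × (1 GeV in J)⁻¹ = 1.97e-16 m.
Convert the energy scale: 560 eV⁻¹ = 5.60e11 GeV⁻¹.
Result: 5.60e11 × 1.97e-16 = 1.10e-4 m.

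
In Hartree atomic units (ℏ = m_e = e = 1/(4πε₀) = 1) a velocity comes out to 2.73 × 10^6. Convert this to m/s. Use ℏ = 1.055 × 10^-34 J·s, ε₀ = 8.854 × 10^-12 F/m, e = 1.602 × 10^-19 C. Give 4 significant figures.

5.969 × 10^12 m/s

One atomic unit of velocity: v_au = e²/(4πε₀ℏ) = 2.186 × 10^6 m/s.
2.73 × 10^6 × 2.186 × 10^6 m/s = 5.969 × 10^12 m/s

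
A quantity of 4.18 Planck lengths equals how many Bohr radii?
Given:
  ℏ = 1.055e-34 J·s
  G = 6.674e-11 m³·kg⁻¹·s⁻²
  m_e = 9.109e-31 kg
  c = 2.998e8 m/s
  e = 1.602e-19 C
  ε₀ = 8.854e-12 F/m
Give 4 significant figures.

1.276e-24

Planck length: ℓ_P = √(ℏG/c³) = 1.616e-35 m
Bohr radius: a₀ = 4πε₀ℏ²/(m_e e²) = 5.297e-11 m
4.18 × 1.616e-35 / 5.297e-11 = 1.276e-24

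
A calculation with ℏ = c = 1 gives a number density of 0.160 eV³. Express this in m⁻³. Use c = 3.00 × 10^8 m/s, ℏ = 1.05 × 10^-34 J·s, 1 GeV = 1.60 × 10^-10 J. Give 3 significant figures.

Number density is [L]⁻³ = [E]³/(ℏc)³.
1 GeV³ → 1/(ℏc)³ × (1 GeV in J)³ = 1.31 × 10^47 m⁻³.
Convert the energy scale: 0.160 eV³ = 1.60 × 10^-28 GeV³.
Result: 1.60 × 10^-28 × 1.31 × 10^47 = 2.10 × 10^19 m⁻³.

2.10 × 10^19 m⁻³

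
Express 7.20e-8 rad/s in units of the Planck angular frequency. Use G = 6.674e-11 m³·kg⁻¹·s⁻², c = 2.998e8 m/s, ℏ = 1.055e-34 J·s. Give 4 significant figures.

3.882e-51

Planck angular frequency: ω_P = √(c⁵/(ℏG)) = 1.855e43 rad/s.
7.20e-8 / 1.855e43 = 3.882e-51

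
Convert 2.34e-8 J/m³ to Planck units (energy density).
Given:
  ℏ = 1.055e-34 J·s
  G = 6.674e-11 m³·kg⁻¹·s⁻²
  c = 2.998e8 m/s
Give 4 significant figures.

5.051e-122

Planck energy density: u_P = c⁷/(ℏG²) = 4.632e113 J/m³.
2.34e-8 / 4.632e113 = 5.051e-122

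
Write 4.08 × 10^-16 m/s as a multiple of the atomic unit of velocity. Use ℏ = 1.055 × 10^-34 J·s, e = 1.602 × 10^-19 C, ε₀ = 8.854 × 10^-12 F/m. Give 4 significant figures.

1.866 × 10^-22

atomic unit of velocity: v_au = e²/(4πε₀ℏ) = 2.186 × 10^6 m/s.
4.08 × 10^-16 / 2.186 × 10^6 = 1.866 × 10^-22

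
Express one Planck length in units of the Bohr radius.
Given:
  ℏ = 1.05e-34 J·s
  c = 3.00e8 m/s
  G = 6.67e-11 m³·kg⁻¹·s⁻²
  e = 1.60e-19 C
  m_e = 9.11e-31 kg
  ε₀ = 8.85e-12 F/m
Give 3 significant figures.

3.06e-25

Planck length: ℓ_P = √(ℏG/c³) = 1.61e-35 m
Bohr radius: a₀ = 4πε₀ℏ²/(m_e e²) = 5.26e-11 m
ratio = 1.61e-35 / 5.26e-11 = 3.06e-25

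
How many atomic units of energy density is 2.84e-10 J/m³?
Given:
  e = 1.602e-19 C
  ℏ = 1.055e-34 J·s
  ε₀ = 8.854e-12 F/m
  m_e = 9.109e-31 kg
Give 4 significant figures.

9.696e-24

atomic unit of energy density: u_au = E_h/a₀³ = m_e⁴e¹⁰/((4πε₀)⁵ℏ⁸) = 2.929e13 J/m³.
2.84e-10 / 2.929e13 = 9.696e-24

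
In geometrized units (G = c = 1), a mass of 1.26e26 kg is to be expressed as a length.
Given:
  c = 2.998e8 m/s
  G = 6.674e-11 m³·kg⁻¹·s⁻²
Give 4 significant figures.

In G = c = 1 units mass has dimensions of length; the conversion factor is G/c².
1.26e26 kg × (G/c²) = 0.09356 m

0.09356 m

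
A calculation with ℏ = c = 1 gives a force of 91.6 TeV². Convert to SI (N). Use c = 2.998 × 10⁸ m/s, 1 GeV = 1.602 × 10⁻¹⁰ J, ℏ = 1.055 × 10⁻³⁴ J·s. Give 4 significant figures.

7.433 × 10¹³ N

Force is [E]/[L] = [E]²/(ℏc); restore (ℏc)⁻¹.
1 GeV² → 1/(ℏc) × (1 GeV in J)² = 8.114 × 10⁵ N.
Convert the energy scale: 91.6 TeV² = 9.16 × 10⁷ GeV².
Result: 9.16 × 10⁷ × 8.114 × 10⁵ = 7.433 × 10¹³ N.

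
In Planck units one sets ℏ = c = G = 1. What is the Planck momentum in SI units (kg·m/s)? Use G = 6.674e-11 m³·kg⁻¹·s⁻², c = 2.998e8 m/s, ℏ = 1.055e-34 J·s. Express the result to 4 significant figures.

p_P = √(ℏc³/G)
  = √(42.60)
  = 6.527 kg·m/s

6.527 kg·m/s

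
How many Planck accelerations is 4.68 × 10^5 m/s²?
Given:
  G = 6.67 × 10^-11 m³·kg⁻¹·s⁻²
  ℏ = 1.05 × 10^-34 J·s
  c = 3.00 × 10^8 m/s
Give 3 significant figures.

Planck acceleration: a_P = √(c⁷/(ℏG)) = 5.59 × 10^51 m/s².
4.68 × 10^5 / 5.59 × 10^51 = 8.37 × 10^-47

8.37 × 10^-47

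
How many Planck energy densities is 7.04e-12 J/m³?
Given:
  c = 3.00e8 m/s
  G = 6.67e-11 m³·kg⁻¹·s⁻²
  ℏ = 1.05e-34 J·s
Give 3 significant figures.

Planck energy density: u_P = c⁷/(ℏG²) = 4.68e113 J/m³.
7.04e-12 / 4.68e113 = 1.50e-125

1.50e-125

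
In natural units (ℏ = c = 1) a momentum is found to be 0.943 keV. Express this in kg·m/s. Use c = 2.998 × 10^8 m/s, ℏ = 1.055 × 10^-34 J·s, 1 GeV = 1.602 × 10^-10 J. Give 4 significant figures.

Momentum is [E]/c; divide by c.
1 GeV → 1/c × (1 GeV in J) = 5.344 × 10^-19 kg·m/s.
Convert the energy scale: 0.943 keV = 9.43 × 10^-7 GeV.
Result: 9.43 × 10^-7 × 5.344 × 10^-19 = 5.039 × 10^-25 kg·m/s.

5.039 × 10^-25 kg·m/s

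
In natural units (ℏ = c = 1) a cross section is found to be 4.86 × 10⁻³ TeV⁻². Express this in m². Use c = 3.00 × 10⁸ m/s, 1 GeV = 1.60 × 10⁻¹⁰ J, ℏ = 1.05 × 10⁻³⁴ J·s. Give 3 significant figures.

1.88 × 10⁻⁴⁰ m²

Area is [L]² = [E]⁻²·(ℏc)²; restore (ℏc)².
1 GeV⁻² → (ℏc)² × (1 GeV in J)⁻² = 3.88 × 10⁻³² m².
Convert the energy scale: 4.86 × 10⁻³ TeV⁻² = 4.86 × 10⁻⁹ GeV⁻².
Result: 4.86 × 10⁻⁹ × 3.88 × 10⁻³² = 1.88 × 10⁻⁴⁰ m².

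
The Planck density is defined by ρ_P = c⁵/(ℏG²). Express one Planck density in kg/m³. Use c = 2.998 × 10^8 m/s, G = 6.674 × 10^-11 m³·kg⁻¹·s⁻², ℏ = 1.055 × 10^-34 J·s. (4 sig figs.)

ρ_P = c⁵/(ℏG²)
  = 2.422 × 10^42 / 4.699 × 10^-55
  = 5.154 × 10^96 kg/m³

5.154 × 10^96 kg/m³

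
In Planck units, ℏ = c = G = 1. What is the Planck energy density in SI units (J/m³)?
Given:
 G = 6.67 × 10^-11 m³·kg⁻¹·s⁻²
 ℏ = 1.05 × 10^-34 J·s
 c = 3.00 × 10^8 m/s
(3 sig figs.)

4.68 × 10^113 J/m³

Dimensional analysis gives u_P = c⁷/(ℏG²).
  = 2.19 × 10^59 / 4.67 × 10^-55
  = 4.68 × 10^113 J/m³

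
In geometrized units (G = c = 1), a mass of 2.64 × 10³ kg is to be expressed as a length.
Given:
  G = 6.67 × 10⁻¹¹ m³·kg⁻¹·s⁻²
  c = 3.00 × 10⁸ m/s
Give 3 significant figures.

1.96 × 10⁻²⁴ m

In G = c = 1 units mass has dimensions of length; the conversion factor is G/c².
2.64 × 10³ kg × (G/c²) = 1.96 × 10⁻²⁴ m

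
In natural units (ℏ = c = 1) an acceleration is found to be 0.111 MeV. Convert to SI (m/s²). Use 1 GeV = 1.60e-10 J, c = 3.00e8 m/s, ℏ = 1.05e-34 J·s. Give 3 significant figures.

5.07e28 m/s²

Acceleration is [L]/[T]² = c·[E]/ℏ.
1 GeV → c/ℏ × (1 GeV in J) = 4.57e32 m/s².
Convert the energy scale: 0.111 MeV = 1.11e-4 GeV.
Result: 1.11e-4 × 4.57e32 = 5.07e28 m/s².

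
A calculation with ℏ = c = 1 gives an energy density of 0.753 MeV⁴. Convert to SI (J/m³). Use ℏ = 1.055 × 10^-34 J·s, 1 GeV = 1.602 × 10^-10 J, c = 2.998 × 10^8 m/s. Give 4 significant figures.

1.567 × 10^25 J/m³

[E]/[L]³ = [E]⁴/(ℏc)³; restore (ℏc)⁻³.
1 GeV⁴ → 1/(ℏc)³ × (1 GeV in J)⁴ = 2.082 × 10^37 J/m³.
Convert the energy scale: 0.753 MeV⁴ = 7.53 × 10^-13 GeV⁴.
Result: 7.53 × 10^-13 × 2.082 × 10^37 = 1.567 × 10^25 J/m³.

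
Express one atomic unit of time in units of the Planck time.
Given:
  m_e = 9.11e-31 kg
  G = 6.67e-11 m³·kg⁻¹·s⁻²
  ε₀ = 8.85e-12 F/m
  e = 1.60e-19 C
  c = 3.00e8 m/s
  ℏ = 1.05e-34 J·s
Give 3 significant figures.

atomic unit of time: τ_au = (4πε₀)²ℏ³/(m_e e⁴) = 2.40e-17 s
Planck time: t_P = √(ℏG/c⁵) = 5.37e-44 s
ratio = 2.40e-17 / 5.37e-44 = 4.47e26

4.47e26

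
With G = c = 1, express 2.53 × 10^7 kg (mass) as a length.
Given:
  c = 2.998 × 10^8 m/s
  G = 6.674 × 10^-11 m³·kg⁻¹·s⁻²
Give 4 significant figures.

In G = c = 1 units mass has dimensions of length; the conversion factor is G/c².
2.53 × 10^7 kg × (G/c²) = 1.879 × 10^-20 m

1.879 × 10^-20 m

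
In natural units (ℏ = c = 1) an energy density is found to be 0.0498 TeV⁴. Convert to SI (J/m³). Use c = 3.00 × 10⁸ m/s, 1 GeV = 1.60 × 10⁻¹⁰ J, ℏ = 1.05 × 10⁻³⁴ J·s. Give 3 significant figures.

1.04 × 10⁴⁸ J/m³

[E]/[L]³ = [E]⁴/(ℏc)³; restore (ℏc)⁻³.
1 GeV⁴ → 1/(ℏc)³ × (1 GeV in J)⁴ = 2.10 × 10³⁷ J/m³.
Convert the energy scale: 0.0498 TeV⁴ = 4.98 × 10¹⁰ GeV⁴.
Result: 4.98 × 10¹⁰ × 2.10 × 10³⁷ = 1.04 × 10⁴⁸ J/m³.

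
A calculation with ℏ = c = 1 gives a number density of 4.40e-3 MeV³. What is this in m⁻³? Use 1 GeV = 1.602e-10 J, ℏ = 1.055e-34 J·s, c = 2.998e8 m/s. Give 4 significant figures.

Number density is [L]⁻³ = [E]³/(ℏc)³.
1 GeV³ → 1/(ℏc)³ × (1 GeV in J)³ = 1.299e47 m⁻³.
Convert the energy scale: 4.40e-3 MeV³ = 4.40e-12 GeV³.
Result: 4.40e-12 × 1.299e47 = 5.717e35 m⁻³.

5.717e35 m⁻³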